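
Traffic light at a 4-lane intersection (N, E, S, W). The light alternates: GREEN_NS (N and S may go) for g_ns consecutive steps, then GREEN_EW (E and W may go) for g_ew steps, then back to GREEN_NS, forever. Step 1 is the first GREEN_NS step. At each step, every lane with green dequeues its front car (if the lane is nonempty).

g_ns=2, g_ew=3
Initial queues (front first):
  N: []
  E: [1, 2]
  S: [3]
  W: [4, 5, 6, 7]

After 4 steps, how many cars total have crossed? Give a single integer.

Step 1 [NS]: N:empty,E:wait,S:car3-GO,W:wait | queues: N=0 E=2 S=0 W=4
Step 2 [NS]: N:empty,E:wait,S:empty,W:wait | queues: N=0 E=2 S=0 W=4
Step 3 [EW]: N:wait,E:car1-GO,S:wait,W:car4-GO | queues: N=0 E=1 S=0 W=3
Step 4 [EW]: N:wait,E:car2-GO,S:wait,W:car5-GO | queues: N=0 E=0 S=0 W=2
Cars crossed by step 4: 5

Answer: 5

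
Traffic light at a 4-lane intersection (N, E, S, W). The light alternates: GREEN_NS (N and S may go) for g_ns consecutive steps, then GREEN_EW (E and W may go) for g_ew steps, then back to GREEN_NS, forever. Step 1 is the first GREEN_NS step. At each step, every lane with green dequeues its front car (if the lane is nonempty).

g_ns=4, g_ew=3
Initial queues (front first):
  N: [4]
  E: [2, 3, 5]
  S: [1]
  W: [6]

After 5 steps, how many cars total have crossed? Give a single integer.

Answer: 4

Derivation:
Step 1 [NS]: N:car4-GO,E:wait,S:car1-GO,W:wait | queues: N=0 E=3 S=0 W=1
Step 2 [NS]: N:empty,E:wait,S:empty,W:wait | queues: N=0 E=3 S=0 W=1
Step 3 [NS]: N:empty,E:wait,S:empty,W:wait | queues: N=0 E=3 S=0 W=1
Step 4 [NS]: N:empty,E:wait,S:empty,W:wait | queues: N=0 E=3 S=0 W=1
Step 5 [EW]: N:wait,E:car2-GO,S:wait,W:car6-GO | queues: N=0 E=2 S=0 W=0
Cars crossed by step 5: 4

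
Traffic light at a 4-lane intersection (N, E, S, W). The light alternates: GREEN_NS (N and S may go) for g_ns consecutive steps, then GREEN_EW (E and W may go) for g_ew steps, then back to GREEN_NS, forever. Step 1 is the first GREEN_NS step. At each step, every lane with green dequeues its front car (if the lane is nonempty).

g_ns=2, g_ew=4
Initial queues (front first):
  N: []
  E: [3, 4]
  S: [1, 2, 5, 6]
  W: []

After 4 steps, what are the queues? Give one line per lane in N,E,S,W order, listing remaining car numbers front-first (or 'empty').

Step 1 [NS]: N:empty,E:wait,S:car1-GO,W:wait | queues: N=0 E=2 S=3 W=0
Step 2 [NS]: N:empty,E:wait,S:car2-GO,W:wait | queues: N=0 E=2 S=2 W=0
Step 3 [EW]: N:wait,E:car3-GO,S:wait,W:empty | queues: N=0 E=1 S=2 W=0
Step 4 [EW]: N:wait,E:car4-GO,S:wait,W:empty | queues: N=0 E=0 S=2 W=0

N: empty
E: empty
S: 5 6
W: empty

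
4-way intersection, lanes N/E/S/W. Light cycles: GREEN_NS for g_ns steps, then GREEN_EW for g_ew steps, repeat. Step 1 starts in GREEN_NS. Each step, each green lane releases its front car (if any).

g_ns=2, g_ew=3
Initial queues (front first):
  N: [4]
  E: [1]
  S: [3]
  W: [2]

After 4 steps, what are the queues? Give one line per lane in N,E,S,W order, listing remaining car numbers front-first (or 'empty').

Step 1 [NS]: N:car4-GO,E:wait,S:car3-GO,W:wait | queues: N=0 E=1 S=0 W=1
Step 2 [NS]: N:empty,E:wait,S:empty,W:wait | queues: N=0 E=1 S=0 W=1
Step 3 [EW]: N:wait,E:car1-GO,S:wait,W:car2-GO | queues: N=0 E=0 S=0 W=0

N: empty
E: empty
S: empty
W: empty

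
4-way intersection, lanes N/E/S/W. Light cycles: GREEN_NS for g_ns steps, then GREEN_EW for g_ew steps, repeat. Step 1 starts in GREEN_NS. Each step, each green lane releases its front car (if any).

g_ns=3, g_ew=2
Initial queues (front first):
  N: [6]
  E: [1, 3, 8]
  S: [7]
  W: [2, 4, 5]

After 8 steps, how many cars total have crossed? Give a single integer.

Step 1 [NS]: N:car6-GO,E:wait,S:car7-GO,W:wait | queues: N=0 E=3 S=0 W=3
Step 2 [NS]: N:empty,E:wait,S:empty,W:wait | queues: N=0 E=3 S=0 W=3
Step 3 [NS]: N:empty,E:wait,S:empty,W:wait | queues: N=0 E=3 S=0 W=3
Step 4 [EW]: N:wait,E:car1-GO,S:wait,W:car2-GO | queues: N=0 E=2 S=0 W=2
Step 5 [EW]: N:wait,E:car3-GO,S:wait,W:car4-GO | queues: N=0 E=1 S=0 W=1
Step 6 [NS]: N:empty,E:wait,S:empty,W:wait | queues: N=0 E=1 S=0 W=1
Step 7 [NS]: N:empty,E:wait,S:empty,W:wait | queues: N=0 E=1 S=0 W=1
Step 8 [NS]: N:empty,E:wait,S:empty,W:wait | queues: N=0 E=1 S=0 W=1
Cars crossed by step 8: 6

Answer: 6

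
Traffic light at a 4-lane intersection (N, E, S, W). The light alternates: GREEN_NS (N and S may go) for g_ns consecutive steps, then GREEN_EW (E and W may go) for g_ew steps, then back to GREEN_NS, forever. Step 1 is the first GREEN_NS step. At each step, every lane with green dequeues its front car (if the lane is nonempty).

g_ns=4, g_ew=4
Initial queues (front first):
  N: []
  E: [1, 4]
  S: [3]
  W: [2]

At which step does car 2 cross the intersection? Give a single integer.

Step 1 [NS]: N:empty,E:wait,S:car3-GO,W:wait | queues: N=0 E=2 S=0 W=1
Step 2 [NS]: N:empty,E:wait,S:empty,W:wait | queues: N=0 E=2 S=0 W=1
Step 3 [NS]: N:empty,E:wait,S:empty,W:wait | queues: N=0 E=2 S=0 W=1
Step 4 [NS]: N:empty,E:wait,S:empty,W:wait | queues: N=0 E=2 S=0 W=1
Step 5 [EW]: N:wait,E:car1-GO,S:wait,W:car2-GO | queues: N=0 E=1 S=0 W=0
Step 6 [EW]: N:wait,E:car4-GO,S:wait,W:empty | queues: N=0 E=0 S=0 W=0
Car 2 crosses at step 5

5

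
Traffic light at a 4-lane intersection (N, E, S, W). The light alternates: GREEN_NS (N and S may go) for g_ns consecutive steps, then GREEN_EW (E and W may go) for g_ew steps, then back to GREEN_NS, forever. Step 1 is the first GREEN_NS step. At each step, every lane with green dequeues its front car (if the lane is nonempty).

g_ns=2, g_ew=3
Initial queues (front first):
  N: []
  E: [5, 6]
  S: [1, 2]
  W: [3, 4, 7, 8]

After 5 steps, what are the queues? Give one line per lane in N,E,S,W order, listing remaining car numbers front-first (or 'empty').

Step 1 [NS]: N:empty,E:wait,S:car1-GO,W:wait | queues: N=0 E=2 S=1 W=4
Step 2 [NS]: N:empty,E:wait,S:car2-GO,W:wait | queues: N=0 E=2 S=0 W=4
Step 3 [EW]: N:wait,E:car5-GO,S:wait,W:car3-GO | queues: N=0 E=1 S=0 W=3
Step 4 [EW]: N:wait,E:car6-GO,S:wait,W:car4-GO | queues: N=0 E=0 S=0 W=2
Step 5 [EW]: N:wait,E:empty,S:wait,W:car7-GO | queues: N=0 E=0 S=0 W=1

N: empty
E: empty
S: empty
W: 8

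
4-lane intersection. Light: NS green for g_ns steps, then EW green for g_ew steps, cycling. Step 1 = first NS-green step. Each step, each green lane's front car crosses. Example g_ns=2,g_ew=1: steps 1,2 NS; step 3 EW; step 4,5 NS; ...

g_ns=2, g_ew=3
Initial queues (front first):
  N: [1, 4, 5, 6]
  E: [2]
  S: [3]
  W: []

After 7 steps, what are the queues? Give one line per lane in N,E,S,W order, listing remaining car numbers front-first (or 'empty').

Step 1 [NS]: N:car1-GO,E:wait,S:car3-GO,W:wait | queues: N=3 E=1 S=0 W=0
Step 2 [NS]: N:car4-GO,E:wait,S:empty,W:wait | queues: N=2 E=1 S=0 W=0
Step 3 [EW]: N:wait,E:car2-GO,S:wait,W:empty | queues: N=2 E=0 S=0 W=0
Step 4 [EW]: N:wait,E:empty,S:wait,W:empty | queues: N=2 E=0 S=0 W=0
Step 5 [EW]: N:wait,E:empty,S:wait,W:empty | queues: N=2 E=0 S=0 W=0
Step 6 [NS]: N:car5-GO,E:wait,S:empty,W:wait | queues: N=1 E=0 S=0 W=0
Step 7 [NS]: N:car6-GO,E:wait,S:empty,W:wait | queues: N=0 E=0 S=0 W=0

N: empty
E: empty
S: empty
W: empty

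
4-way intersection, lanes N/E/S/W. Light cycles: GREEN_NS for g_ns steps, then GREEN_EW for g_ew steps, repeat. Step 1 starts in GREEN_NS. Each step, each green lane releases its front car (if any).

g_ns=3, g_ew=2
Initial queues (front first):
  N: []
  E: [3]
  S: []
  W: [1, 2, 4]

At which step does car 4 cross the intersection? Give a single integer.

Step 1 [NS]: N:empty,E:wait,S:empty,W:wait | queues: N=0 E=1 S=0 W=3
Step 2 [NS]: N:empty,E:wait,S:empty,W:wait | queues: N=0 E=1 S=0 W=3
Step 3 [NS]: N:empty,E:wait,S:empty,W:wait | queues: N=0 E=1 S=0 W=3
Step 4 [EW]: N:wait,E:car3-GO,S:wait,W:car1-GO | queues: N=0 E=0 S=0 W=2
Step 5 [EW]: N:wait,E:empty,S:wait,W:car2-GO | queues: N=0 E=0 S=0 W=1
Step 6 [NS]: N:empty,E:wait,S:empty,W:wait | queues: N=0 E=0 S=0 W=1
Step 7 [NS]: N:empty,E:wait,S:empty,W:wait | queues: N=0 E=0 S=0 W=1
Step 8 [NS]: N:empty,E:wait,S:empty,W:wait | queues: N=0 E=0 S=0 W=1
Step 9 [EW]: N:wait,E:empty,S:wait,W:car4-GO | queues: N=0 E=0 S=0 W=0
Car 4 crosses at step 9

9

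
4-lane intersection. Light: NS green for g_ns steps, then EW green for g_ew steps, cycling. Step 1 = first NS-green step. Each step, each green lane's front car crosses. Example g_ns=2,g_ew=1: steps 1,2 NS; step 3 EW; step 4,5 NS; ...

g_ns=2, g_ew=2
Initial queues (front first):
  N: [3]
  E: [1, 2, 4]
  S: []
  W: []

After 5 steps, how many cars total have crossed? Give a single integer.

Answer: 3

Derivation:
Step 1 [NS]: N:car3-GO,E:wait,S:empty,W:wait | queues: N=0 E=3 S=0 W=0
Step 2 [NS]: N:empty,E:wait,S:empty,W:wait | queues: N=0 E=3 S=0 W=0
Step 3 [EW]: N:wait,E:car1-GO,S:wait,W:empty | queues: N=0 E=2 S=0 W=0
Step 4 [EW]: N:wait,E:car2-GO,S:wait,W:empty | queues: N=0 E=1 S=0 W=0
Step 5 [NS]: N:empty,E:wait,S:empty,W:wait | queues: N=0 E=1 S=0 W=0
Cars crossed by step 5: 3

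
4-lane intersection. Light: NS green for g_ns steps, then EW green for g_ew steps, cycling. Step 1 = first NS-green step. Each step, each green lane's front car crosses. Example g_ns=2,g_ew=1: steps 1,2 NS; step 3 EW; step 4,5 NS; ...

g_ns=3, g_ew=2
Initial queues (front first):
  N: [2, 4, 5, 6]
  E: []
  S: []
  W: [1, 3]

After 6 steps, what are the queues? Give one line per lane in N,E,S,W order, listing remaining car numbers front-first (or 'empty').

Step 1 [NS]: N:car2-GO,E:wait,S:empty,W:wait | queues: N=3 E=0 S=0 W=2
Step 2 [NS]: N:car4-GO,E:wait,S:empty,W:wait | queues: N=2 E=0 S=0 W=2
Step 3 [NS]: N:car5-GO,E:wait,S:empty,W:wait | queues: N=1 E=0 S=0 W=2
Step 4 [EW]: N:wait,E:empty,S:wait,W:car1-GO | queues: N=1 E=0 S=0 W=1
Step 5 [EW]: N:wait,E:empty,S:wait,W:car3-GO | queues: N=1 E=0 S=0 W=0
Step 6 [NS]: N:car6-GO,E:wait,S:empty,W:wait | queues: N=0 E=0 S=0 W=0

N: empty
E: empty
S: empty
W: empty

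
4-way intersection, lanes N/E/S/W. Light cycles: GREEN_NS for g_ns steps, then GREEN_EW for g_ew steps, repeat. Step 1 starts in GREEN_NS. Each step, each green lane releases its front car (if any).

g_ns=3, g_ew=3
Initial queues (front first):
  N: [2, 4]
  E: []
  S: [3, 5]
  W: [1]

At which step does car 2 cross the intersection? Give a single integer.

Step 1 [NS]: N:car2-GO,E:wait,S:car3-GO,W:wait | queues: N=1 E=0 S=1 W=1
Step 2 [NS]: N:car4-GO,E:wait,S:car5-GO,W:wait | queues: N=0 E=0 S=0 W=1
Step 3 [NS]: N:empty,E:wait,S:empty,W:wait | queues: N=0 E=0 S=0 W=1
Step 4 [EW]: N:wait,E:empty,S:wait,W:car1-GO | queues: N=0 E=0 S=0 W=0
Car 2 crosses at step 1

1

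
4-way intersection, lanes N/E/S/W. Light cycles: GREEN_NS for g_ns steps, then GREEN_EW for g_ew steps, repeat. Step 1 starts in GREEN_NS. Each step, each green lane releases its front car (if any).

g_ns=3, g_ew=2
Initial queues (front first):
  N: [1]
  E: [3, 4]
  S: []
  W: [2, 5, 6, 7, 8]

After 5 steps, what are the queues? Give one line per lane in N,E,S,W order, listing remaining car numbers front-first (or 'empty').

Step 1 [NS]: N:car1-GO,E:wait,S:empty,W:wait | queues: N=0 E=2 S=0 W=5
Step 2 [NS]: N:empty,E:wait,S:empty,W:wait | queues: N=0 E=2 S=0 W=5
Step 3 [NS]: N:empty,E:wait,S:empty,W:wait | queues: N=0 E=2 S=0 W=5
Step 4 [EW]: N:wait,E:car3-GO,S:wait,W:car2-GO | queues: N=0 E=1 S=0 W=4
Step 5 [EW]: N:wait,E:car4-GO,S:wait,W:car5-GO | queues: N=0 E=0 S=0 W=3

N: empty
E: empty
S: empty
W: 6 7 8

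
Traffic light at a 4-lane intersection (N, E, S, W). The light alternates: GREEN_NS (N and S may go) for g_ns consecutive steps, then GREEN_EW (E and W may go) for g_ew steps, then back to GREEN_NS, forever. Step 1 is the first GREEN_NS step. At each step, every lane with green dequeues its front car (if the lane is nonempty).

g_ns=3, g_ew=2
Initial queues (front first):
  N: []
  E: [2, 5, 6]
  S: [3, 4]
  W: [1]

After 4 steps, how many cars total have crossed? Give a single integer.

Step 1 [NS]: N:empty,E:wait,S:car3-GO,W:wait | queues: N=0 E=3 S=1 W=1
Step 2 [NS]: N:empty,E:wait,S:car4-GO,W:wait | queues: N=0 E=3 S=0 W=1
Step 3 [NS]: N:empty,E:wait,S:empty,W:wait | queues: N=0 E=3 S=0 W=1
Step 4 [EW]: N:wait,E:car2-GO,S:wait,W:car1-GO | queues: N=0 E=2 S=0 W=0
Cars crossed by step 4: 4

Answer: 4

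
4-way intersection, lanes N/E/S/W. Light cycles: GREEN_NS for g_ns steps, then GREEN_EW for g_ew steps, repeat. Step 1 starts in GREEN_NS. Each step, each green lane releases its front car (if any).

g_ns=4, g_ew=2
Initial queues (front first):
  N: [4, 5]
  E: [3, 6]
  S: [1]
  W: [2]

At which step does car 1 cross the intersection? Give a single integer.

Step 1 [NS]: N:car4-GO,E:wait,S:car1-GO,W:wait | queues: N=1 E=2 S=0 W=1
Step 2 [NS]: N:car5-GO,E:wait,S:empty,W:wait | queues: N=0 E=2 S=0 W=1
Step 3 [NS]: N:empty,E:wait,S:empty,W:wait | queues: N=0 E=2 S=0 W=1
Step 4 [NS]: N:empty,E:wait,S:empty,W:wait | queues: N=0 E=2 S=0 W=1
Step 5 [EW]: N:wait,E:car3-GO,S:wait,W:car2-GO | queues: N=0 E=1 S=0 W=0
Step 6 [EW]: N:wait,E:car6-GO,S:wait,W:empty | queues: N=0 E=0 S=0 W=0
Car 1 crosses at step 1

1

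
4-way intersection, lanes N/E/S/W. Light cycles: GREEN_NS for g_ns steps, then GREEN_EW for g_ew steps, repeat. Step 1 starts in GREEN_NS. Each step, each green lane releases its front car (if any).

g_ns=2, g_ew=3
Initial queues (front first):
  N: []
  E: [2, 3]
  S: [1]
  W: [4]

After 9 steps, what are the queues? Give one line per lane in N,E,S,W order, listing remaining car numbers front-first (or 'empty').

Step 1 [NS]: N:empty,E:wait,S:car1-GO,W:wait | queues: N=0 E=2 S=0 W=1
Step 2 [NS]: N:empty,E:wait,S:empty,W:wait | queues: N=0 E=2 S=0 W=1
Step 3 [EW]: N:wait,E:car2-GO,S:wait,W:car4-GO | queues: N=0 E=1 S=0 W=0
Step 4 [EW]: N:wait,E:car3-GO,S:wait,W:empty | queues: N=0 E=0 S=0 W=0

N: empty
E: empty
S: empty
W: empty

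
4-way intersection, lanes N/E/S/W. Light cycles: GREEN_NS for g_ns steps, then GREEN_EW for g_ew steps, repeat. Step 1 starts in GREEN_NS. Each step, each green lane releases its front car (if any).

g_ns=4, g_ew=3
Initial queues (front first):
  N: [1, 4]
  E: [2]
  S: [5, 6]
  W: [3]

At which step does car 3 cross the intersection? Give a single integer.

Step 1 [NS]: N:car1-GO,E:wait,S:car5-GO,W:wait | queues: N=1 E=1 S=1 W=1
Step 2 [NS]: N:car4-GO,E:wait,S:car6-GO,W:wait | queues: N=0 E=1 S=0 W=1
Step 3 [NS]: N:empty,E:wait,S:empty,W:wait | queues: N=0 E=1 S=0 W=1
Step 4 [NS]: N:empty,E:wait,S:empty,W:wait | queues: N=0 E=1 S=0 W=1
Step 5 [EW]: N:wait,E:car2-GO,S:wait,W:car3-GO | queues: N=0 E=0 S=0 W=0
Car 3 crosses at step 5

5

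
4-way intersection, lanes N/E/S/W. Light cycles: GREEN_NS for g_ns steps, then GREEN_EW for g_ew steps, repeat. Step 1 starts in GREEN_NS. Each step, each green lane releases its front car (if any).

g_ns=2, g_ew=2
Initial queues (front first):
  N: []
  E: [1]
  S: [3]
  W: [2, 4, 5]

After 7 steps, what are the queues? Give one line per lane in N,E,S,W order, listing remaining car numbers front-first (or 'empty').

Step 1 [NS]: N:empty,E:wait,S:car3-GO,W:wait | queues: N=0 E=1 S=0 W=3
Step 2 [NS]: N:empty,E:wait,S:empty,W:wait | queues: N=0 E=1 S=0 W=3
Step 3 [EW]: N:wait,E:car1-GO,S:wait,W:car2-GO | queues: N=0 E=0 S=0 W=2
Step 4 [EW]: N:wait,E:empty,S:wait,W:car4-GO | queues: N=0 E=0 S=0 W=1
Step 5 [NS]: N:empty,E:wait,S:empty,W:wait | queues: N=0 E=0 S=0 W=1
Step 6 [NS]: N:empty,E:wait,S:empty,W:wait | queues: N=0 E=0 S=0 W=1
Step 7 [EW]: N:wait,E:empty,S:wait,W:car5-GO | queues: N=0 E=0 S=0 W=0

N: empty
E: empty
S: empty
W: empty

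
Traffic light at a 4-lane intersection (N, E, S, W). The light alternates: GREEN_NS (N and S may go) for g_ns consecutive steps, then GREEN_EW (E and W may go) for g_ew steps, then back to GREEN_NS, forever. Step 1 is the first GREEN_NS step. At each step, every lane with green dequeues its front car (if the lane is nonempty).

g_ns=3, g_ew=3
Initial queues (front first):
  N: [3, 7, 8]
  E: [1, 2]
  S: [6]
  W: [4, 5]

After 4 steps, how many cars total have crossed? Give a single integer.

Answer: 6

Derivation:
Step 1 [NS]: N:car3-GO,E:wait,S:car6-GO,W:wait | queues: N=2 E=2 S=0 W=2
Step 2 [NS]: N:car7-GO,E:wait,S:empty,W:wait | queues: N=1 E=2 S=0 W=2
Step 3 [NS]: N:car8-GO,E:wait,S:empty,W:wait | queues: N=0 E=2 S=0 W=2
Step 4 [EW]: N:wait,E:car1-GO,S:wait,W:car4-GO | queues: N=0 E=1 S=0 W=1
Cars crossed by step 4: 6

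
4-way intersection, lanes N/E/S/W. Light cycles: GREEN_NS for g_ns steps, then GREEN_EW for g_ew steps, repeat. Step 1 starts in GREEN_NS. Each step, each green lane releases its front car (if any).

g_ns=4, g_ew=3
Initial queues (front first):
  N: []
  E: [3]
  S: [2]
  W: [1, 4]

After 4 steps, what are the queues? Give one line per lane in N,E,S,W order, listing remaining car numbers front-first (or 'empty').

Step 1 [NS]: N:empty,E:wait,S:car2-GO,W:wait | queues: N=0 E=1 S=0 W=2
Step 2 [NS]: N:empty,E:wait,S:empty,W:wait | queues: N=0 E=1 S=0 W=2
Step 3 [NS]: N:empty,E:wait,S:empty,W:wait | queues: N=0 E=1 S=0 W=2
Step 4 [NS]: N:empty,E:wait,S:empty,W:wait | queues: N=0 E=1 S=0 W=2

N: empty
E: 3
S: empty
W: 1 4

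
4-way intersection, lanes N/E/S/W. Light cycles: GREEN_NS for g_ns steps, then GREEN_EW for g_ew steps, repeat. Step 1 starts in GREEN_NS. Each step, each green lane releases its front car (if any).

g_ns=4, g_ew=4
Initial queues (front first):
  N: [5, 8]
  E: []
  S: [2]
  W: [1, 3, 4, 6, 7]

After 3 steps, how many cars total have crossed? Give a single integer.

Answer: 3

Derivation:
Step 1 [NS]: N:car5-GO,E:wait,S:car2-GO,W:wait | queues: N=1 E=0 S=0 W=5
Step 2 [NS]: N:car8-GO,E:wait,S:empty,W:wait | queues: N=0 E=0 S=0 W=5
Step 3 [NS]: N:empty,E:wait,S:empty,W:wait | queues: N=0 E=0 S=0 W=5
Cars crossed by step 3: 3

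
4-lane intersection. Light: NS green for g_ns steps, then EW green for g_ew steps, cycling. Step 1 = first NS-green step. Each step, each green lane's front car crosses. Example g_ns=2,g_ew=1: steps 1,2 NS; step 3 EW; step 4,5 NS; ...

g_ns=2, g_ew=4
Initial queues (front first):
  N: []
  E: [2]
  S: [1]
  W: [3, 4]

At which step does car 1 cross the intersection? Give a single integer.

Step 1 [NS]: N:empty,E:wait,S:car1-GO,W:wait | queues: N=0 E=1 S=0 W=2
Step 2 [NS]: N:empty,E:wait,S:empty,W:wait | queues: N=0 E=1 S=0 W=2
Step 3 [EW]: N:wait,E:car2-GO,S:wait,W:car3-GO | queues: N=0 E=0 S=0 W=1
Step 4 [EW]: N:wait,E:empty,S:wait,W:car4-GO | queues: N=0 E=0 S=0 W=0
Car 1 crosses at step 1

1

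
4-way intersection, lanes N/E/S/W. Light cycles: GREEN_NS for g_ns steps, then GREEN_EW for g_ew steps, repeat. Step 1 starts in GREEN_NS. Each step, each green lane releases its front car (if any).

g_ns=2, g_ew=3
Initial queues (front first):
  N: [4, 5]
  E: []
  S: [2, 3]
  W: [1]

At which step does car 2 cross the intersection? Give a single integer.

Step 1 [NS]: N:car4-GO,E:wait,S:car2-GO,W:wait | queues: N=1 E=0 S=1 W=1
Step 2 [NS]: N:car5-GO,E:wait,S:car3-GO,W:wait | queues: N=0 E=0 S=0 W=1
Step 3 [EW]: N:wait,E:empty,S:wait,W:car1-GO | queues: N=0 E=0 S=0 W=0
Car 2 crosses at step 1

1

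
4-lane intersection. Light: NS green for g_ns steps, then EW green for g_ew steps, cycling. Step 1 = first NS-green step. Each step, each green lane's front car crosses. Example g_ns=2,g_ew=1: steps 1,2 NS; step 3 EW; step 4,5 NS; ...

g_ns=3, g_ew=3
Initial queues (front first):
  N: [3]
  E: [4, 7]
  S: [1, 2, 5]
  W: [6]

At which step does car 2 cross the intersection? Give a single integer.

Step 1 [NS]: N:car3-GO,E:wait,S:car1-GO,W:wait | queues: N=0 E=2 S=2 W=1
Step 2 [NS]: N:empty,E:wait,S:car2-GO,W:wait | queues: N=0 E=2 S=1 W=1
Step 3 [NS]: N:empty,E:wait,S:car5-GO,W:wait | queues: N=0 E=2 S=0 W=1
Step 4 [EW]: N:wait,E:car4-GO,S:wait,W:car6-GO | queues: N=0 E=1 S=0 W=0
Step 5 [EW]: N:wait,E:car7-GO,S:wait,W:empty | queues: N=0 E=0 S=0 W=0
Car 2 crosses at step 2

2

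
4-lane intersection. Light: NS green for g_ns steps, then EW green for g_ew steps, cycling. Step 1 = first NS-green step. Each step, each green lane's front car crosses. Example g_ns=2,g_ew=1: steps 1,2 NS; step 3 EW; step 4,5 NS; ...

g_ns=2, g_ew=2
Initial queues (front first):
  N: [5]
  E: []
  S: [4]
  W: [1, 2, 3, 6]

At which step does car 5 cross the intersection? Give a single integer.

Step 1 [NS]: N:car5-GO,E:wait,S:car4-GO,W:wait | queues: N=0 E=0 S=0 W=4
Step 2 [NS]: N:empty,E:wait,S:empty,W:wait | queues: N=0 E=0 S=0 W=4
Step 3 [EW]: N:wait,E:empty,S:wait,W:car1-GO | queues: N=0 E=0 S=0 W=3
Step 4 [EW]: N:wait,E:empty,S:wait,W:car2-GO | queues: N=0 E=0 S=0 W=2
Step 5 [NS]: N:empty,E:wait,S:empty,W:wait | queues: N=0 E=0 S=0 W=2
Step 6 [NS]: N:empty,E:wait,S:empty,W:wait | queues: N=0 E=0 S=0 W=2
Step 7 [EW]: N:wait,E:empty,S:wait,W:car3-GO | queues: N=0 E=0 S=0 W=1
Step 8 [EW]: N:wait,E:empty,S:wait,W:car6-GO | queues: N=0 E=0 S=0 W=0
Car 5 crosses at step 1

1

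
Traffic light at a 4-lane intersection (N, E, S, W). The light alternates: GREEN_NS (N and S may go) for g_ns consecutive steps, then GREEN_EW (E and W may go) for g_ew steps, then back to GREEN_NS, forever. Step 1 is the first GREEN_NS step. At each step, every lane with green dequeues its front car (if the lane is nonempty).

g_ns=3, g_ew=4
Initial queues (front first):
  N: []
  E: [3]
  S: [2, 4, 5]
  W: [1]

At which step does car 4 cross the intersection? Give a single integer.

Step 1 [NS]: N:empty,E:wait,S:car2-GO,W:wait | queues: N=0 E=1 S=2 W=1
Step 2 [NS]: N:empty,E:wait,S:car4-GO,W:wait | queues: N=0 E=1 S=1 W=1
Step 3 [NS]: N:empty,E:wait,S:car5-GO,W:wait | queues: N=0 E=1 S=0 W=1
Step 4 [EW]: N:wait,E:car3-GO,S:wait,W:car1-GO | queues: N=0 E=0 S=0 W=0
Car 4 crosses at step 2

2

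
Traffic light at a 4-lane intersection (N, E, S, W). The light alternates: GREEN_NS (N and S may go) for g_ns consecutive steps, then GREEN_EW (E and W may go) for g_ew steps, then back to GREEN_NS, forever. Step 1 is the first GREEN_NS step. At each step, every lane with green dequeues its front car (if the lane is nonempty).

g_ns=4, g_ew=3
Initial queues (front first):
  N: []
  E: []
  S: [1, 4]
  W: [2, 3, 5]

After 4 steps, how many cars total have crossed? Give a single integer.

Step 1 [NS]: N:empty,E:wait,S:car1-GO,W:wait | queues: N=0 E=0 S=1 W=3
Step 2 [NS]: N:empty,E:wait,S:car4-GO,W:wait | queues: N=0 E=0 S=0 W=3
Step 3 [NS]: N:empty,E:wait,S:empty,W:wait | queues: N=0 E=0 S=0 W=3
Step 4 [NS]: N:empty,E:wait,S:empty,W:wait | queues: N=0 E=0 S=0 W=3
Cars crossed by step 4: 2

Answer: 2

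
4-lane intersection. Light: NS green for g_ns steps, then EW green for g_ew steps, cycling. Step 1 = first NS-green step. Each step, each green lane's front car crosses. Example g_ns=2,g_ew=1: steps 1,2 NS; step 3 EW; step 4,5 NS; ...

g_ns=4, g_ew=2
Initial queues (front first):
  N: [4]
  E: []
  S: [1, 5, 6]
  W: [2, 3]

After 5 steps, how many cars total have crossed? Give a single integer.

Step 1 [NS]: N:car4-GO,E:wait,S:car1-GO,W:wait | queues: N=0 E=0 S=2 W=2
Step 2 [NS]: N:empty,E:wait,S:car5-GO,W:wait | queues: N=0 E=0 S=1 W=2
Step 3 [NS]: N:empty,E:wait,S:car6-GO,W:wait | queues: N=0 E=0 S=0 W=2
Step 4 [NS]: N:empty,E:wait,S:empty,W:wait | queues: N=0 E=0 S=0 W=2
Step 5 [EW]: N:wait,E:empty,S:wait,W:car2-GO | queues: N=0 E=0 S=0 W=1
Cars crossed by step 5: 5

Answer: 5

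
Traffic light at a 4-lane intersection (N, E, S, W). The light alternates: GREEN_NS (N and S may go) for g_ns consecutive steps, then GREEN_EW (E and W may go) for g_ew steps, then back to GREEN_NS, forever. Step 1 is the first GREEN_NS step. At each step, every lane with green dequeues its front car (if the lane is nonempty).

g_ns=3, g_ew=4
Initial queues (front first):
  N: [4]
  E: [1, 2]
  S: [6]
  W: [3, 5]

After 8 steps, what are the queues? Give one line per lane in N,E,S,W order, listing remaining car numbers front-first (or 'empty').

Step 1 [NS]: N:car4-GO,E:wait,S:car6-GO,W:wait | queues: N=0 E=2 S=0 W=2
Step 2 [NS]: N:empty,E:wait,S:empty,W:wait | queues: N=0 E=2 S=0 W=2
Step 3 [NS]: N:empty,E:wait,S:empty,W:wait | queues: N=0 E=2 S=0 W=2
Step 4 [EW]: N:wait,E:car1-GO,S:wait,W:car3-GO | queues: N=0 E=1 S=0 W=1
Step 5 [EW]: N:wait,E:car2-GO,S:wait,W:car5-GO | queues: N=0 E=0 S=0 W=0

N: empty
E: empty
S: empty
W: empty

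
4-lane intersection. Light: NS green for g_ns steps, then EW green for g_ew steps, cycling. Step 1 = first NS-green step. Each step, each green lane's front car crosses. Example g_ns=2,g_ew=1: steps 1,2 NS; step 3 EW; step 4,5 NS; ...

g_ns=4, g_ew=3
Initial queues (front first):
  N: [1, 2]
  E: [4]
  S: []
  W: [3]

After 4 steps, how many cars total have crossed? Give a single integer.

Answer: 2

Derivation:
Step 1 [NS]: N:car1-GO,E:wait,S:empty,W:wait | queues: N=1 E=1 S=0 W=1
Step 2 [NS]: N:car2-GO,E:wait,S:empty,W:wait | queues: N=0 E=1 S=0 W=1
Step 3 [NS]: N:empty,E:wait,S:empty,W:wait | queues: N=0 E=1 S=0 W=1
Step 4 [NS]: N:empty,E:wait,S:empty,W:wait | queues: N=0 E=1 S=0 W=1
Cars crossed by step 4: 2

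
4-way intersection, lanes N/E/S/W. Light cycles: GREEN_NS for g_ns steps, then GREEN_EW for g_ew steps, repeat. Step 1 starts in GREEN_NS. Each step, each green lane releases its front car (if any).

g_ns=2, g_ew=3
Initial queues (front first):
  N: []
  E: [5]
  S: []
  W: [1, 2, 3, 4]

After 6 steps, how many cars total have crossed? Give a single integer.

Answer: 4

Derivation:
Step 1 [NS]: N:empty,E:wait,S:empty,W:wait | queues: N=0 E=1 S=0 W=4
Step 2 [NS]: N:empty,E:wait,S:empty,W:wait | queues: N=0 E=1 S=0 W=4
Step 3 [EW]: N:wait,E:car5-GO,S:wait,W:car1-GO | queues: N=0 E=0 S=0 W=3
Step 4 [EW]: N:wait,E:empty,S:wait,W:car2-GO | queues: N=0 E=0 S=0 W=2
Step 5 [EW]: N:wait,E:empty,S:wait,W:car3-GO | queues: N=0 E=0 S=0 W=1
Step 6 [NS]: N:empty,E:wait,S:empty,W:wait | queues: N=0 E=0 S=0 W=1
Cars crossed by step 6: 4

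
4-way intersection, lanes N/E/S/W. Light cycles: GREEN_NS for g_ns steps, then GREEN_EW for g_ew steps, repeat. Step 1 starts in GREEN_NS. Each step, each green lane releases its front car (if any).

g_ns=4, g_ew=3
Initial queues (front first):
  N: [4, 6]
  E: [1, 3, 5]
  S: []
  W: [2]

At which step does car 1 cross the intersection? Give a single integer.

Step 1 [NS]: N:car4-GO,E:wait,S:empty,W:wait | queues: N=1 E=3 S=0 W=1
Step 2 [NS]: N:car6-GO,E:wait,S:empty,W:wait | queues: N=0 E=3 S=0 W=1
Step 3 [NS]: N:empty,E:wait,S:empty,W:wait | queues: N=0 E=3 S=0 W=1
Step 4 [NS]: N:empty,E:wait,S:empty,W:wait | queues: N=0 E=3 S=0 W=1
Step 5 [EW]: N:wait,E:car1-GO,S:wait,W:car2-GO | queues: N=0 E=2 S=0 W=0
Step 6 [EW]: N:wait,E:car3-GO,S:wait,W:empty | queues: N=0 E=1 S=0 W=0
Step 7 [EW]: N:wait,E:car5-GO,S:wait,W:empty | queues: N=0 E=0 S=0 W=0
Car 1 crosses at step 5

5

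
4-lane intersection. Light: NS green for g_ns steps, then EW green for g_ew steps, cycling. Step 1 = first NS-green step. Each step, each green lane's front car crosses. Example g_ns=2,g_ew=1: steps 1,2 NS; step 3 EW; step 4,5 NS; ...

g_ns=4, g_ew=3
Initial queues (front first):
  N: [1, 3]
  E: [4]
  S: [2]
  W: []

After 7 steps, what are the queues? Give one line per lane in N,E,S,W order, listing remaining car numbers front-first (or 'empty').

Step 1 [NS]: N:car1-GO,E:wait,S:car2-GO,W:wait | queues: N=1 E=1 S=0 W=0
Step 2 [NS]: N:car3-GO,E:wait,S:empty,W:wait | queues: N=0 E=1 S=0 W=0
Step 3 [NS]: N:empty,E:wait,S:empty,W:wait | queues: N=0 E=1 S=0 W=0
Step 4 [NS]: N:empty,E:wait,S:empty,W:wait | queues: N=0 E=1 S=0 W=0
Step 5 [EW]: N:wait,E:car4-GO,S:wait,W:empty | queues: N=0 E=0 S=0 W=0

N: empty
E: empty
S: empty
W: empty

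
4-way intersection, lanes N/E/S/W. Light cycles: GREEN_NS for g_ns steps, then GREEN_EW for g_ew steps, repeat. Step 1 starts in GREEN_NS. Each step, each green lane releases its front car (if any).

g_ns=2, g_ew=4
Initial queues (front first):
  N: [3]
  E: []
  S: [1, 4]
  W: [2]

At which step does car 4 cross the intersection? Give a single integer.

Step 1 [NS]: N:car3-GO,E:wait,S:car1-GO,W:wait | queues: N=0 E=0 S=1 W=1
Step 2 [NS]: N:empty,E:wait,S:car4-GO,W:wait | queues: N=0 E=0 S=0 W=1
Step 3 [EW]: N:wait,E:empty,S:wait,W:car2-GO | queues: N=0 E=0 S=0 W=0
Car 4 crosses at step 2

2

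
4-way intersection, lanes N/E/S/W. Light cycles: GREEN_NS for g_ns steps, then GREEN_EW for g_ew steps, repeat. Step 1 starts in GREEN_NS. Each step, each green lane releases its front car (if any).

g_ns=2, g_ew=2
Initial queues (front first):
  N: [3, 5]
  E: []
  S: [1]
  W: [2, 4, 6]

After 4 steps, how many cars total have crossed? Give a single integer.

Step 1 [NS]: N:car3-GO,E:wait,S:car1-GO,W:wait | queues: N=1 E=0 S=0 W=3
Step 2 [NS]: N:car5-GO,E:wait,S:empty,W:wait | queues: N=0 E=0 S=0 W=3
Step 3 [EW]: N:wait,E:empty,S:wait,W:car2-GO | queues: N=0 E=0 S=0 W=2
Step 4 [EW]: N:wait,E:empty,S:wait,W:car4-GO | queues: N=0 E=0 S=0 W=1
Cars crossed by step 4: 5

Answer: 5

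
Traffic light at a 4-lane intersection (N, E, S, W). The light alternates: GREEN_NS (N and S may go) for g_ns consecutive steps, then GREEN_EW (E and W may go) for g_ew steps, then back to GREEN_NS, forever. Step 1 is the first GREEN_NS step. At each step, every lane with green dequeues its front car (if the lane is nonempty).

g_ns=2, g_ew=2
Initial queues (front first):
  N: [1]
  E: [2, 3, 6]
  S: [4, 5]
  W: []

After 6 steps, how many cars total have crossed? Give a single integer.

Step 1 [NS]: N:car1-GO,E:wait,S:car4-GO,W:wait | queues: N=0 E=3 S=1 W=0
Step 2 [NS]: N:empty,E:wait,S:car5-GO,W:wait | queues: N=0 E=3 S=0 W=0
Step 3 [EW]: N:wait,E:car2-GO,S:wait,W:empty | queues: N=0 E=2 S=0 W=0
Step 4 [EW]: N:wait,E:car3-GO,S:wait,W:empty | queues: N=0 E=1 S=0 W=0
Step 5 [NS]: N:empty,E:wait,S:empty,W:wait | queues: N=0 E=1 S=0 W=0
Step 6 [NS]: N:empty,E:wait,S:empty,W:wait | queues: N=0 E=1 S=0 W=0
Cars crossed by step 6: 5

Answer: 5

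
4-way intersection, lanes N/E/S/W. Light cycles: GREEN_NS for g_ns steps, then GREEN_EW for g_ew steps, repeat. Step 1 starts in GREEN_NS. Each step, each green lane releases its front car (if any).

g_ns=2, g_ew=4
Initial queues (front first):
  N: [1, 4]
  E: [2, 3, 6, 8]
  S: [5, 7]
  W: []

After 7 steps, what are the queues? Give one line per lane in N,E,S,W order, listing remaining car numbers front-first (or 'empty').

Step 1 [NS]: N:car1-GO,E:wait,S:car5-GO,W:wait | queues: N=1 E=4 S=1 W=0
Step 2 [NS]: N:car4-GO,E:wait,S:car7-GO,W:wait | queues: N=0 E=4 S=0 W=0
Step 3 [EW]: N:wait,E:car2-GO,S:wait,W:empty | queues: N=0 E=3 S=0 W=0
Step 4 [EW]: N:wait,E:car3-GO,S:wait,W:empty | queues: N=0 E=2 S=0 W=0
Step 5 [EW]: N:wait,E:car6-GO,S:wait,W:empty | queues: N=0 E=1 S=0 W=0
Step 6 [EW]: N:wait,E:car8-GO,S:wait,W:empty | queues: N=0 E=0 S=0 W=0

N: empty
E: empty
S: empty
W: empty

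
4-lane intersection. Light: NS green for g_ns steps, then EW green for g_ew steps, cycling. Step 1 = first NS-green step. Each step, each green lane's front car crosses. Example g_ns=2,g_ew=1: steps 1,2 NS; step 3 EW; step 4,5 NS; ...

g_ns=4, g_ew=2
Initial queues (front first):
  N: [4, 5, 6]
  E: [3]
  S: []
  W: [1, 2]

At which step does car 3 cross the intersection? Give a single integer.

Step 1 [NS]: N:car4-GO,E:wait,S:empty,W:wait | queues: N=2 E=1 S=0 W=2
Step 2 [NS]: N:car5-GO,E:wait,S:empty,W:wait | queues: N=1 E=1 S=0 W=2
Step 3 [NS]: N:car6-GO,E:wait,S:empty,W:wait | queues: N=0 E=1 S=0 W=2
Step 4 [NS]: N:empty,E:wait,S:empty,W:wait | queues: N=0 E=1 S=0 W=2
Step 5 [EW]: N:wait,E:car3-GO,S:wait,W:car1-GO | queues: N=0 E=0 S=0 W=1
Step 6 [EW]: N:wait,E:empty,S:wait,W:car2-GO | queues: N=0 E=0 S=0 W=0
Car 3 crosses at step 5

5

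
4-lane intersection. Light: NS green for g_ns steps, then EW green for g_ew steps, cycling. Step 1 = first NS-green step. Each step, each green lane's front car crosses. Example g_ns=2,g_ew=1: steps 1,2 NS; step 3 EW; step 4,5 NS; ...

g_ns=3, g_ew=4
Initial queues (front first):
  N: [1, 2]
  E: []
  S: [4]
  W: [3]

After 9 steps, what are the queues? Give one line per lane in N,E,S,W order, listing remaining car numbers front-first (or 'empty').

Step 1 [NS]: N:car1-GO,E:wait,S:car4-GO,W:wait | queues: N=1 E=0 S=0 W=1
Step 2 [NS]: N:car2-GO,E:wait,S:empty,W:wait | queues: N=0 E=0 S=0 W=1
Step 3 [NS]: N:empty,E:wait,S:empty,W:wait | queues: N=0 E=0 S=0 W=1
Step 4 [EW]: N:wait,E:empty,S:wait,W:car3-GO | queues: N=0 E=0 S=0 W=0

N: empty
E: empty
S: empty
W: empty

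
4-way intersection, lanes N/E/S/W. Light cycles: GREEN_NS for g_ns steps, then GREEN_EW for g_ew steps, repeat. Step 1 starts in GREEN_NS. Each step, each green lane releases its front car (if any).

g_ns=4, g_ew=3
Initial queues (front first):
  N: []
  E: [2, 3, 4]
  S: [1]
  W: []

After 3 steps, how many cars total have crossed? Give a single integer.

Answer: 1

Derivation:
Step 1 [NS]: N:empty,E:wait,S:car1-GO,W:wait | queues: N=0 E=3 S=0 W=0
Step 2 [NS]: N:empty,E:wait,S:empty,W:wait | queues: N=0 E=3 S=0 W=0
Step 3 [NS]: N:empty,E:wait,S:empty,W:wait | queues: N=0 E=3 S=0 W=0
Cars crossed by step 3: 1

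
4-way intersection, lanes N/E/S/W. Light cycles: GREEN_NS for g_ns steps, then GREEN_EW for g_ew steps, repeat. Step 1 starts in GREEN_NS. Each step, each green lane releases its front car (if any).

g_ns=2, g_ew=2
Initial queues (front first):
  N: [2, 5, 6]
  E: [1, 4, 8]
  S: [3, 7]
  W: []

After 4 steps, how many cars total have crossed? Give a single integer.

Answer: 6

Derivation:
Step 1 [NS]: N:car2-GO,E:wait,S:car3-GO,W:wait | queues: N=2 E=3 S=1 W=0
Step 2 [NS]: N:car5-GO,E:wait,S:car7-GO,W:wait | queues: N=1 E=3 S=0 W=0
Step 3 [EW]: N:wait,E:car1-GO,S:wait,W:empty | queues: N=1 E=2 S=0 W=0
Step 4 [EW]: N:wait,E:car4-GO,S:wait,W:empty | queues: N=1 E=1 S=0 W=0
Cars crossed by step 4: 6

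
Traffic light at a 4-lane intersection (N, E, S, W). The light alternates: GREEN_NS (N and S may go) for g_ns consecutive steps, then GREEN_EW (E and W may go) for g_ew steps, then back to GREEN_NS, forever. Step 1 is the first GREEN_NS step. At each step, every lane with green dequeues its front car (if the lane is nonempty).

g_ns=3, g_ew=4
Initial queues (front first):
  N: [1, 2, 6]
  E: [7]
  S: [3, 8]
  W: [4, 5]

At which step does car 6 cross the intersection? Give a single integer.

Step 1 [NS]: N:car1-GO,E:wait,S:car3-GO,W:wait | queues: N=2 E=1 S=1 W=2
Step 2 [NS]: N:car2-GO,E:wait,S:car8-GO,W:wait | queues: N=1 E=1 S=0 W=2
Step 3 [NS]: N:car6-GO,E:wait,S:empty,W:wait | queues: N=0 E=1 S=0 W=2
Step 4 [EW]: N:wait,E:car7-GO,S:wait,W:car4-GO | queues: N=0 E=0 S=0 W=1
Step 5 [EW]: N:wait,E:empty,S:wait,W:car5-GO | queues: N=0 E=0 S=0 W=0
Car 6 crosses at step 3

3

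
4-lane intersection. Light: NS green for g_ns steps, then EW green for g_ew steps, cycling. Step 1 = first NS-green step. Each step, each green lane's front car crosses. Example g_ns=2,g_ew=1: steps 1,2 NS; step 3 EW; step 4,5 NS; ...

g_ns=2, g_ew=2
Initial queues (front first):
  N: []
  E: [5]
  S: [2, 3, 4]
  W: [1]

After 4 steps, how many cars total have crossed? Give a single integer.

Step 1 [NS]: N:empty,E:wait,S:car2-GO,W:wait | queues: N=0 E=1 S=2 W=1
Step 2 [NS]: N:empty,E:wait,S:car3-GO,W:wait | queues: N=0 E=1 S=1 W=1
Step 3 [EW]: N:wait,E:car5-GO,S:wait,W:car1-GO | queues: N=0 E=0 S=1 W=0
Step 4 [EW]: N:wait,E:empty,S:wait,W:empty | queues: N=0 E=0 S=1 W=0
Cars crossed by step 4: 4

Answer: 4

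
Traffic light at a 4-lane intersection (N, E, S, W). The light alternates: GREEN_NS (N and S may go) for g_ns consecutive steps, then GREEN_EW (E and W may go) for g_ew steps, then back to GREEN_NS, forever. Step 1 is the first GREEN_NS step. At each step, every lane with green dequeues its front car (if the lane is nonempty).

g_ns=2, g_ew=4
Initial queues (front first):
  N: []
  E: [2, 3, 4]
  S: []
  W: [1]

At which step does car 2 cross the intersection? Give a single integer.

Step 1 [NS]: N:empty,E:wait,S:empty,W:wait | queues: N=0 E=3 S=0 W=1
Step 2 [NS]: N:empty,E:wait,S:empty,W:wait | queues: N=0 E=3 S=0 W=1
Step 3 [EW]: N:wait,E:car2-GO,S:wait,W:car1-GO | queues: N=0 E=2 S=0 W=0
Step 4 [EW]: N:wait,E:car3-GO,S:wait,W:empty | queues: N=0 E=1 S=0 W=0
Step 5 [EW]: N:wait,E:car4-GO,S:wait,W:empty | queues: N=0 E=0 S=0 W=0
Car 2 crosses at step 3

3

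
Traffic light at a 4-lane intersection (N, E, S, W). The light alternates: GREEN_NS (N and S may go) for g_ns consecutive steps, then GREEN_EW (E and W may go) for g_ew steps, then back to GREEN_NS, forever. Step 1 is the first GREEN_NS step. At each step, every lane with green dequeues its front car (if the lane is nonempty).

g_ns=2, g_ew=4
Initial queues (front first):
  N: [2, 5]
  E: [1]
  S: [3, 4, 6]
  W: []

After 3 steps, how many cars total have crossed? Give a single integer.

Answer: 5

Derivation:
Step 1 [NS]: N:car2-GO,E:wait,S:car3-GO,W:wait | queues: N=1 E=1 S=2 W=0
Step 2 [NS]: N:car5-GO,E:wait,S:car4-GO,W:wait | queues: N=0 E=1 S=1 W=0
Step 3 [EW]: N:wait,E:car1-GO,S:wait,W:empty | queues: N=0 E=0 S=1 W=0
Cars crossed by step 3: 5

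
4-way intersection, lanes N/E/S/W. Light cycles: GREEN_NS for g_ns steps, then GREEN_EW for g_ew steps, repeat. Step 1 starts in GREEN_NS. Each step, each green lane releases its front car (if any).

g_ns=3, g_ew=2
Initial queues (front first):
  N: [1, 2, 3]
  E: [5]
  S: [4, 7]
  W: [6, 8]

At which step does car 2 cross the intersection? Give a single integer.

Step 1 [NS]: N:car1-GO,E:wait,S:car4-GO,W:wait | queues: N=2 E=1 S=1 W=2
Step 2 [NS]: N:car2-GO,E:wait,S:car7-GO,W:wait | queues: N=1 E=1 S=0 W=2
Step 3 [NS]: N:car3-GO,E:wait,S:empty,W:wait | queues: N=0 E=1 S=0 W=2
Step 4 [EW]: N:wait,E:car5-GO,S:wait,W:car6-GO | queues: N=0 E=0 S=0 W=1
Step 5 [EW]: N:wait,E:empty,S:wait,W:car8-GO | queues: N=0 E=0 S=0 W=0
Car 2 crosses at step 2

2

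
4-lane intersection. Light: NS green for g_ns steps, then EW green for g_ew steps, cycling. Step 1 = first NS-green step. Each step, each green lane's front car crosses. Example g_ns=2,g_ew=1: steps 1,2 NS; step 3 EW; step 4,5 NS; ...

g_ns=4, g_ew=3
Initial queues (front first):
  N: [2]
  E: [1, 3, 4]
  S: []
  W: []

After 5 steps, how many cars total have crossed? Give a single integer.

Answer: 2

Derivation:
Step 1 [NS]: N:car2-GO,E:wait,S:empty,W:wait | queues: N=0 E=3 S=0 W=0
Step 2 [NS]: N:empty,E:wait,S:empty,W:wait | queues: N=0 E=3 S=0 W=0
Step 3 [NS]: N:empty,E:wait,S:empty,W:wait | queues: N=0 E=3 S=0 W=0
Step 4 [NS]: N:empty,E:wait,S:empty,W:wait | queues: N=0 E=3 S=0 W=0
Step 5 [EW]: N:wait,E:car1-GO,S:wait,W:empty | queues: N=0 E=2 S=0 W=0
Cars crossed by step 5: 2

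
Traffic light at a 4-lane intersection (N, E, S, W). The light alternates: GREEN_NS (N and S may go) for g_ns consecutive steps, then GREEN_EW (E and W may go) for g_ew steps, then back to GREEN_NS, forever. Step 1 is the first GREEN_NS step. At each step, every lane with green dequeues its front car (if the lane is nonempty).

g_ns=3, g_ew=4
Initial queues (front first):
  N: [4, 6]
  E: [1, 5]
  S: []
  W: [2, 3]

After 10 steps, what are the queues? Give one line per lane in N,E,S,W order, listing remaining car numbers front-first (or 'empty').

Step 1 [NS]: N:car4-GO,E:wait,S:empty,W:wait | queues: N=1 E=2 S=0 W=2
Step 2 [NS]: N:car6-GO,E:wait,S:empty,W:wait | queues: N=0 E=2 S=0 W=2
Step 3 [NS]: N:empty,E:wait,S:empty,W:wait | queues: N=0 E=2 S=0 W=2
Step 4 [EW]: N:wait,E:car1-GO,S:wait,W:car2-GO | queues: N=0 E=1 S=0 W=1
Step 5 [EW]: N:wait,E:car5-GO,S:wait,W:car3-GO | queues: N=0 E=0 S=0 W=0

N: empty
E: empty
S: empty
W: empty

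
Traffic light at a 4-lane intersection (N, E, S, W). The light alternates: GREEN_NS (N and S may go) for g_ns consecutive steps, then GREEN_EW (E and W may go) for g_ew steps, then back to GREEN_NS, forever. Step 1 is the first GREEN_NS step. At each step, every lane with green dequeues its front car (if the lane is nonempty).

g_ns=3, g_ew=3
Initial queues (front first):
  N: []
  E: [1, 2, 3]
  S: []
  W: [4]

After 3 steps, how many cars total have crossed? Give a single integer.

Step 1 [NS]: N:empty,E:wait,S:empty,W:wait | queues: N=0 E=3 S=0 W=1
Step 2 [NS]: N:empty,E:wait,S:empty,W:wait | queues: N=0 E=3 S=0 W=1
Step 3 [NS]: N:empty,E:wait,S:empty,W:wait | queues: N=0 E=3 S=0 W=1
Cars crossed by step 3: 0

Answer: 0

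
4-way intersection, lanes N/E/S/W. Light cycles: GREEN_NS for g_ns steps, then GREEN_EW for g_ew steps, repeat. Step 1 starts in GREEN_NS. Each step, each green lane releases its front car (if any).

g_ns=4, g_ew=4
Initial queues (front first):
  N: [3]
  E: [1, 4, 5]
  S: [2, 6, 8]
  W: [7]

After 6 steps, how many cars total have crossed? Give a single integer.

Answer: 7

Derivation:
Step 1 [NS]: N:car3-GO,E:wait,S:car2-GO,W:wait | queues: N=0 E=3 S=2 W=1
Step 2 [NS]: N:empty,E:wait,S:car6-GO,W:wait | queues: N=0 E=3 S=1 W=1
Step 3 [NS]: N:empty,E:wait,S:car8-GO,W:wait | queues: N=0 E=3 S=0 W=1
Step 4 [NS]: N:empty,E:wait,S:empty,W:wait | queues: N=0 E=3 S=0 W=1
Step 5 [EW]: N:wait,E:car1-GO,S:wait,W:car7-GO | queues: N=0 E=2 S=0 W=0
Step 6 [EW]: N:wait,E:car4-GO,S:wait,W:empty | queues: N=0 E=1 S=0 W=0
Cars crossed by step 6: 7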